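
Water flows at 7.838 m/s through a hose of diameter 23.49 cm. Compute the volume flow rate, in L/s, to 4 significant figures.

Q ≈ 339.7 L/s

Q = A·v = 0.04334 m² × 7.838 m/s = 0.3397 m³/s.
Converting: 0.3397 m³/s × 1000 = 339.7 L/s.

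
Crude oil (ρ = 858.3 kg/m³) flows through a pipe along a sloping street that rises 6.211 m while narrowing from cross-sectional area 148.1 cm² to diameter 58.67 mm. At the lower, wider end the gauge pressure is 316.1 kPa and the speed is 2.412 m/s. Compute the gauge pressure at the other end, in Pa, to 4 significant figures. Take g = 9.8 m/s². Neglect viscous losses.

Continuity gives A₁v₁ = A₂v₂, so v₂ = (148.1 cm²)/(27.03 cm²) × 2.412 m/s = 13.21 m/s.
Bernoulli: P₁ + ½ρv₁² + ρg h₁ = P₂ + ½ρv₂² + ρg h₂, so P₂ = P₁ + ½ρ(v₁² − v₂²) − ρg(h₂ − h₁).
P₂ = 316100 + ½·858.3·(2.412² − 13.21²) − 858.3·9.8·(+6.211) = 316100 + (-72430) − (52240) = 191400 Pa.

P₂ = 191400 Pa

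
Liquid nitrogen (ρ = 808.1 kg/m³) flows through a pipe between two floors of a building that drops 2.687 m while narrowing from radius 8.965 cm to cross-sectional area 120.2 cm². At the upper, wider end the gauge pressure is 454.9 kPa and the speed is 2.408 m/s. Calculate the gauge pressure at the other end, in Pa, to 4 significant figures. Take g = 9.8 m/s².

P₂ ≈ 468200 Pa

Mass conservation (A₁v₁ = A₂v₂) gives v₂ = 2.408 × 252.5/120.2 = 5.058 m/s.
Applying Bernoulli between the two ends and solving for P₂: P₂ = P₁ + ½ρ(v₁² − v₂²) − ρgΔh.
P₂ = 454900 + ½·808.1·(2.408² − 5.058²) − 808.1·9.8·(−2.687) = 454900 + (-7995) − (-21280) = 468200 Pa.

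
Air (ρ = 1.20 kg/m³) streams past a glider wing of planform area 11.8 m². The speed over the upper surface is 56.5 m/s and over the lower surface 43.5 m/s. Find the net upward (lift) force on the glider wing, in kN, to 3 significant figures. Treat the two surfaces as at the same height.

F ≈ 9.20 kN

From P + ½ρv² = const at equal height, P_low − P_up = ½ρ(v_up² − v_low²).
ΔP = ½·1.20·(56.5² − 43.5²) = 780 Pa.
Lift = ΔP · A = 780 × 11.8 = 9200 N.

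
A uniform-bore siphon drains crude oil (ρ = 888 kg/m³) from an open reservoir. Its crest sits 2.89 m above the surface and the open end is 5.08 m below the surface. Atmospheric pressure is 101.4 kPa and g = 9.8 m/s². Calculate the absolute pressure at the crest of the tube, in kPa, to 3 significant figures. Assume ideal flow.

P_top ≈ 32.0 kPa

The outlet speed comes from Torricelli: v = √(2g·5.08) = 9.98 m/s.
With constant cross-section the crest speed equals v; applying Bernoulli from the surface up to the crest, P_top = P_atm − ½ρv² − ρg·h_top.
P_top = 101400 − ½·888·9.98² − 888·9.8·2.89 = 32000 Pa.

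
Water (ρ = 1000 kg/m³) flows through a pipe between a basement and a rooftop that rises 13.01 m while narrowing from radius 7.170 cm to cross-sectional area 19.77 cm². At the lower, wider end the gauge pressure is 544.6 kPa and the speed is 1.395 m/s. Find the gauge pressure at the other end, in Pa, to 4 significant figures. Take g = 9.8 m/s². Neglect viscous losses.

P₂ ≈ 353100 Pa

The volume flow rate is constant, so v₂ = (A₁/A₂)v₁ = (161.5/19.77)·1.395 = 11.40 m/s.
Applying Bernoulli between the two ends and solving for P₂: P₂ = P₁ + ½ρ(v₁² − v₂²) − ρgΔh.
P₂ = 544600 + ½·1000·(1.395² − 11.40²) − 1000·9.8·(+13.01) = 544600 + (-63960) − (127500) = 353100 Pa.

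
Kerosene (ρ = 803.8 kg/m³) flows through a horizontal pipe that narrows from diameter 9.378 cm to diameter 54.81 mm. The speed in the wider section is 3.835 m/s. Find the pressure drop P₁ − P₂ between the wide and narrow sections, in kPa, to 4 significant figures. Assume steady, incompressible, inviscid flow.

The volume flow rate is constant, so v₂ = (A₁/A₂)v₁ = (69.07/23.59)·3.835 = 11.23 m/s.
Along the horizontal streamline, P + ½ρv² is constant.
P₁ − P₂ = ½·803.8·(11.23² − 3.835²) = ½·803.8·111.3 = 44750 Pa.

ΔP ≈ 44.75 kPa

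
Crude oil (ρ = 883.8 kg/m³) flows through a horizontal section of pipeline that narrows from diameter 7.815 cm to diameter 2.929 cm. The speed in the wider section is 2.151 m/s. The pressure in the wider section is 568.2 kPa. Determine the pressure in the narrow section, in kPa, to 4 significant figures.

Continuity gives A₁v₁ = A₂v₂, so v₂ = (47.97 cm²)/(6.738 cm²) × 2.151 m/s = 15.31 m/s.
The pipe is horizontal, so Bernoulli reduces to P₁ + ½ρv₁² = P₂ + ½ρv₂².
P₂ = P₁ − ½ρ(v₂² − v₁²) = 568200 − ½·883.8·(15.31² − 2.151²) = 568200 − 101600 = 466600 Pa.

466.6 kPa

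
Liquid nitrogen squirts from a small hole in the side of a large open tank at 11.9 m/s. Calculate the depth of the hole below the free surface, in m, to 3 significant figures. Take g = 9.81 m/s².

Inverting v = √(2gh) gives h = v² / 2g.
h = 11.9²/(2·9.81) = 142/19.62 = 7.22 m.

h ≈ 7.22 m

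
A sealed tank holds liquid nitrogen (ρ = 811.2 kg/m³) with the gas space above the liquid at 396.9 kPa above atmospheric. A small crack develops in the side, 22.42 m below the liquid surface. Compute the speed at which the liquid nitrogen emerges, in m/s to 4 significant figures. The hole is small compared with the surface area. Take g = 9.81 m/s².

37.66 m/s

Take point 1 at the surface (v₁ ≈ 0) and point 2 at the hole (at atmospheric pressure). Bernoulli: P₁ + ρg h = P_atm + ½ρv₂².
With P₁ − P_atm = 396900 Pa, v₂ = √(2gh + 2ΔP/ρ) = √(2·9.81·22.42 + 2·396900/811.2) = 37.66 m/s.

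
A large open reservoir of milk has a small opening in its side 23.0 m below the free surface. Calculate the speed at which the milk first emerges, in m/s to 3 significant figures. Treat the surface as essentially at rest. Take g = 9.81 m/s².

The surface is effectively still and both ends are open, so ½v² = gh and v = √(2·9.81·23.0) = 21.2 m/s.

v ≈ 21.2 m/s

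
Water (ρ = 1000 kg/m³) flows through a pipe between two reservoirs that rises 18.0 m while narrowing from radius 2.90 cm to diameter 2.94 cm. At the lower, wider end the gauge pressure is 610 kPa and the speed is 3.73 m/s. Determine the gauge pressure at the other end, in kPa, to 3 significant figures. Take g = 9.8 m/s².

Mass conservation (A₁v₁ = A₂v₂) gives v₂ = 3.73 × 26.4/6.79 = 14.5 m/s.
Bernoulli: P₁ + ½ρv₁² + ρg h₁ = P₂ + ½ρv₂² + ρg h₂, so P₂ = P₁ + ½ρ(v₁² − v₂²) − ρg(h₂ − h₁).
P₂ = 610000 + ½·1000·(3.73² − 14.5²) − 1000·9.8·(+18.0) = 610000 + (-98400) − (176000) = 335000 Pa.

P₂ = 335 kPa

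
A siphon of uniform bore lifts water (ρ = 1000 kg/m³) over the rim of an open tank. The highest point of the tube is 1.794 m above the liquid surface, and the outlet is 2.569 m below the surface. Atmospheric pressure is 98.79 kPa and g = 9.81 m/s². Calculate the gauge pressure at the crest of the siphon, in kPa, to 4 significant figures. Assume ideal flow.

Bernoulli surface→outlet gives ½v² = g·h_out, so v = √(2·9.81·2.569) = 7.100 m/s.
The bore is uniform, so the speed at the crest is the same v. Bernoulli surface→crest: P_atm = P_top + ½ρv² + ρg·h_top.
P_top = 98790 − ½·1000·7.100² − 1000·9.81·1.794 = 55990 Pa. So P_gauge = P_top − P_atm = -42800 Pa.

-42.80 kPa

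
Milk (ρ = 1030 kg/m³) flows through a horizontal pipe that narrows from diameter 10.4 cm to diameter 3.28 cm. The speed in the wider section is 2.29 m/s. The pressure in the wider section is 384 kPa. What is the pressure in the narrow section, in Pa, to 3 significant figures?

Mass conservation (A₁v₁ = A₂v₂) gives v₂ = 2.29 × 84.9/8.45 = 23.0 m/s.
Along the horizontal streamline, P + ½ρv² is constant.
P₂ = P₁ − ½ρ(v₂² − v₁²) = 384000 − ½·1030·(23.0² − 2.29²) = 384000 − 270000 = 114000 Pa.

P₂ ≈ 114000 Pa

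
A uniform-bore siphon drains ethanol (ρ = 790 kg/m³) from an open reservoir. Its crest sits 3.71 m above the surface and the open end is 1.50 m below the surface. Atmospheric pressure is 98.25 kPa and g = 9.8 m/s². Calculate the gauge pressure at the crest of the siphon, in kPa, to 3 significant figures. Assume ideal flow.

-40.3 kPa

From the surface to the outlet (both open to atmosphere, surface at rest): v = √(2g·h_out) = √(2·9.8·1.50) = 5.42 m/s.
The bore is uniform, so the speed at the crest is the same v. Bernoulli surface→crest: P_atm = P_top + ½ρv² + ρg·h_top.
P_top = 98250 − ½·790·5.42² − 790·9.8·3.71 = 57900 Pa. So P_gauge = P_top − P_atm = -40300 Pa.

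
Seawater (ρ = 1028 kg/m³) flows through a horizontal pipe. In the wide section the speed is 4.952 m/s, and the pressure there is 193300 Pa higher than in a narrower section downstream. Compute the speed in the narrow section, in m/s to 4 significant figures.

v₂ ≈ 20.01 m/s

Along the level pipe P + ½ρv² is conserved, hence v₂² = v₁² + 2(P₁ − P₂)/ρ.
v₂ = √(4.952² + 2·193300/1028) = √(24.52 + 376.1) = 20.01 m/s.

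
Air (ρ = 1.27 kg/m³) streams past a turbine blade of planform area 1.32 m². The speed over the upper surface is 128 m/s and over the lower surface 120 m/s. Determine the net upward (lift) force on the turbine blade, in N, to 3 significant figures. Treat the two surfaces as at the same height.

F ≈ 1660 N

With equal heights on the two surfaces, Bernoulli gives P_lower − P_upper = ½ρ(v_upper² − v_lower²).
ΔP = ½·1.27·(128² − 120²) = 1260 Pa.
Lift = ΔP · A = 1260 × 1.32 = 1660 N.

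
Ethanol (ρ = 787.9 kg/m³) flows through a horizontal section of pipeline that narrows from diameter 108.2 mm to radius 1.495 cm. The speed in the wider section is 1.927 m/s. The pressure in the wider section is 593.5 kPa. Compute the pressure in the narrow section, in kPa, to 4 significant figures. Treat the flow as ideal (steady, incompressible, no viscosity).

The volume flow rate is constant, so v₂ = (A₁/A₂)v₁ = (91.95/7.022)·1.927 = 25.23 m/s.
Bernoulli (h₁ = h₂): P₁ − P₂ = ½ρ(v₂² − v₁²).
P₂ = P₁ − ½ρ(v₂² − v₁²) = 593500 − ½·787.9·(25.23² − 1.927²) = 593500 − 249400 = 344100 Pa.

P₂ ≈ 344.1 kPa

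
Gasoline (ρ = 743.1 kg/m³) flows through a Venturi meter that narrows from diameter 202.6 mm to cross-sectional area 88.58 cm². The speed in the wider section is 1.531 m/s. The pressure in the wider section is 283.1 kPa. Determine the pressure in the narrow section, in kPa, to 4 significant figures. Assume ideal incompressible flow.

The volume flow rate is constant, so v₂ = (A₁/A₂)v₁ = (322.4/88.58)·1.531 = 5.572 m/s.
Bernoulli (h₁ = h₂): P₁ − P₂ = ½ρ(v₂² − v₁²).
P₂ = P₁ − ½ρ(v₂² − v₁²) = 283100 − ½·743.1·(5.572² − 1.531²) = 283100 − 10660 = 272400 Pa.

P₂ ≈ 272.4 kPa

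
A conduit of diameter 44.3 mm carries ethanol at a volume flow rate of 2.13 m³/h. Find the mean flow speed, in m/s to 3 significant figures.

Q = 2.13 m³/h = 0.000592 m³/s.
v = Q/A = 0.000592 / 0.00154 = 0.384 m/s.

0.384 m/s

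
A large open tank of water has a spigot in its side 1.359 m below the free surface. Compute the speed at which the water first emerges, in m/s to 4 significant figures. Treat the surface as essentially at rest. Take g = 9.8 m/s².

v = 5.161 m/s

The surface is effectively still and both ends are open, so ½v² = gh and v = √(2·9.8·1.359) = 5.161 m/s.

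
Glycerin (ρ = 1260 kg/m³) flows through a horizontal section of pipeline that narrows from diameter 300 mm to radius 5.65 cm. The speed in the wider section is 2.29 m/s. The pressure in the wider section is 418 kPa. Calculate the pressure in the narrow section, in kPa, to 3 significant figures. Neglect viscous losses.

P₂ ≈ 257 kPa

Continuity gives A₁v₁ = A₂v₂, so v₂ = (707 cm²)/(100 cm²) × 2.29 m/s = 16.1 m/s.
Along the horizontal streamline, P + ½ρv² is constant.
P₂ = P₁ − ½ρ(v₂² − v₁²) = 418000 − ½·1260·(16.1² − 2.29²) = 418000 − 161000 = 257000 Pa.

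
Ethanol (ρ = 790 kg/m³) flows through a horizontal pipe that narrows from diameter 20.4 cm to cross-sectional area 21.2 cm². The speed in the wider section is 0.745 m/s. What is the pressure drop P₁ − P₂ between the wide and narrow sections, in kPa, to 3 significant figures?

Continuity gives A₁v₁ = A₂v₂, so v₂ = (327 cm²)/(21.2 cm²) × 0.745 m/s = 11.5 m/s.
The pipe is horizontal, so Bernoulli reduces to P₁ + ½ρv₁² = P₂ + ½ρv₂².
P₁ − P₂ = ½·790·(11.5² − 0.745²) = ½·790·131 = 51900 Pa.

ΔP = 51.9 kPa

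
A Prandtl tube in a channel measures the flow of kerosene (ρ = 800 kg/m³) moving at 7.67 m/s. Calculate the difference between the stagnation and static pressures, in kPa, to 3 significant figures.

Bernoulli between the free stream and the stagnation point: ½ρv² = P_stag − P_static.
ΔP = ½·800·7.67² = 23500 Pa.

ΔP ≈ 23.5 kPa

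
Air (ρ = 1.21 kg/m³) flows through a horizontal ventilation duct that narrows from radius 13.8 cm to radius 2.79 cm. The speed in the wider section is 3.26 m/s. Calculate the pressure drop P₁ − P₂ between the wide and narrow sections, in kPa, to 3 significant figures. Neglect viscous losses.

ΔP = 3.84 kPa

The volume flow rate is constant, so v₂ = (A₁/A₂)v₁ = (598/24.5)·3.26 = 79.8 m/s.
Bernoulli (h₁ = h₂): P₁ − P₂ = ½ρ(v₂² − v₁²).
P₁ − P₂ = ½·1.21·(79.8² − 3.26²) = ½·1.21·6350 = 3840 Pa.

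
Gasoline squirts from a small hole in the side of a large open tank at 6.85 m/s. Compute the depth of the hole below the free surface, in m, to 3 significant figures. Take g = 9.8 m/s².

Inverting v = √(2gh) gives h = v² / 2g.
h = 6.85²/(2·9.8) = 46.9/19.60 = 2.39 m.

h ≈ 2.39 m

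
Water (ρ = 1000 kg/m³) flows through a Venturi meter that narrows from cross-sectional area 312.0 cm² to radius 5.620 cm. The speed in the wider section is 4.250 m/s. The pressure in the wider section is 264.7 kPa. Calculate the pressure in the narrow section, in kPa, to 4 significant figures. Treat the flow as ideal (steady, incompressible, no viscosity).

P₂ ≈ 184.4 kPa

Mass conservation (A₁v₁ = A₂v₂) gives v₂ = 4.250 × 312.0/99.23 = 13.36 m/s.
With no height change, Bernoulli's equation is P₁ + ½ρv₁² = P₂ + ½ρv₂².
P₂ = P₁ − ½ρ(v₂² − v₁²) = 264700 − ½·1000·(13.36² − 4.250²) = 264700 − 80260 = 184400 Pa.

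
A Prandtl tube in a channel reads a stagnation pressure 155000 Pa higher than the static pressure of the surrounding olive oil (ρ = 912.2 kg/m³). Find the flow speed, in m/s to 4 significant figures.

v ≈ 18.43 m/s

Bernoulli between the free stream and the stagnation point: ½ρv² = P_stag − P_static.
v = √(2ΔP/ρ) = √(2·155000/912.2) = 18.43 m/s.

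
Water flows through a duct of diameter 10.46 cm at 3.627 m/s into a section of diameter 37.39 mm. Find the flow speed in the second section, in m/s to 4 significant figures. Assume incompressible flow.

Mass conservation (A₁v₁ = A₂v₂) gives v₂ = 3.627 × 85.93/10.98 = 28.39 m/s.

v₂ ≈ 28.39 m/s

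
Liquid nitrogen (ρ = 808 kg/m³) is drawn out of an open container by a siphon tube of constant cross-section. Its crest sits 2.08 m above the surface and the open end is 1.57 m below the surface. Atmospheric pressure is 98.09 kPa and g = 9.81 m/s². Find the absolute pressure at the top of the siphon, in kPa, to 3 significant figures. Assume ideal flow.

Bernoulli surface→outlet gives ½v² = g·h_out, so v = √(2·9.81·1.57) = 5.55 m/s.
The bore is uniform, so the speed at the crest is the same v. Bernoulli surface→crest: P_atm = P_top + ½ρv² + ρg·h_top.
P_top = 98090 − ½·808·5.55² − 808·9.81·2.08 = 69200 Pa.

P_top ≈ 69.2 kPa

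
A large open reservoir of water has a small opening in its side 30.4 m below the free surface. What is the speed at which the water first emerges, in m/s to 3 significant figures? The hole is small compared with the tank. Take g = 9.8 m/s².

With the surface at rest and both surface and jet at atmospheric pressure, Bernoulli gives ρg h = ½ρv², so v = √(2gh) = √(2·9.8·30.4) = 24.4 m/s.

v ≈ 24.4 m/s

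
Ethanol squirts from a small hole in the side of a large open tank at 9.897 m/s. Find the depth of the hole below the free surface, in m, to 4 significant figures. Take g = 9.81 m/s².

h = 4.992 m

Torricelli: v = √(2gh), so h = v²/(2g).
h = 9.897²/(2·9.81) = 97.95/19.62 = 4.992 m.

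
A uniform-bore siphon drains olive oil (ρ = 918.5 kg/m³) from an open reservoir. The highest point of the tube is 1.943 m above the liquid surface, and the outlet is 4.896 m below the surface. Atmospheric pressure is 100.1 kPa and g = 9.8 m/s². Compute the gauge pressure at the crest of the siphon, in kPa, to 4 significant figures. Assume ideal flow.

The outlet speed comes from Torricelli: v = √(2g·4.896) = 9.796 m/s.
The bore is uniform, so the speed at the crest is the same v. Bernoulli surface→crest: P_atm = P_top + ½ρv² + ρg·h_top.
P_top = 100100 − ½·918.5·9.796² − 918.5·9.8·1.943 = 38540 Pa. So P_gauge = P_top − P_atm = -61560 Pa.

-61.56 kPa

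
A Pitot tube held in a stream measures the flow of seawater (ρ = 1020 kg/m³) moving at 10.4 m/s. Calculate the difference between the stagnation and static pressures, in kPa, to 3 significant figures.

Bernoulli between the free stream and the stagnation point: ½ρv² = P_stag − P_static.
ΔP = ½·1020·10.4² = 55200 Pa.

ΔP = 55.2 kPa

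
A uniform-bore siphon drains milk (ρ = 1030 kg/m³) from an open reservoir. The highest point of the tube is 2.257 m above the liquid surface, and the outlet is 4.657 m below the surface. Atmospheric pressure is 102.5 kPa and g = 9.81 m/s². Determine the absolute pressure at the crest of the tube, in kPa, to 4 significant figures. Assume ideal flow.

From the surface to the outlet (both open to atmosphere, surface at rest): v = √(2g·h_out) = √(2·9.81·4.657) = 9.559 m/s.
With constant cross-section the crest speed equals v; applying Bernoulli from the surface up to the crest, P_top = P_atm − ½ρv² − ρg·h_top.
P_top = 102500 − ½·1030·9.559² − 1030·9.81·2.257 = 32640 Pa.

P_top = 32.64 kPa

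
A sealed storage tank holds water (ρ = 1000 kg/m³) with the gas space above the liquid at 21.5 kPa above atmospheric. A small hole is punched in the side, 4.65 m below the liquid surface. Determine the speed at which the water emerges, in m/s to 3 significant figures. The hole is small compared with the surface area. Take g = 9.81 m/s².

v = 11.6 m/s

Take point 1 at the surface (v₁ ≈ 0) and point 2 at the hole (at atmospheric pressure). Bernoulli: P₁ + ρg h = P_atm + ½ρv₂².
With P₁ − P_atm = 21500 Pa, v₂ = √(2gh + 2ΔP/ρ) = √(2·9.81·4.65 + 2·21500/1000) = 11.6 m/s.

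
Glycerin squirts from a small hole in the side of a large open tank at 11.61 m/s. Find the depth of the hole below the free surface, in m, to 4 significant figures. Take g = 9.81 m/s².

For a small hole in a large open tank, ½v² = gh, giving h = v²/(2g).
h = 11.61²/(2·9.81) = 134.8/19.62 = 6.870 m.

h ≈ 6.870 m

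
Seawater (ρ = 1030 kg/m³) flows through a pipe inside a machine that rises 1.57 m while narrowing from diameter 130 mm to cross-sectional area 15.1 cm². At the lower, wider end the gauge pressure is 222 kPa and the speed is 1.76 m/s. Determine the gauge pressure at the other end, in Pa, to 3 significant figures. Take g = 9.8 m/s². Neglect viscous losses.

P₂ ≈ 84500 Pa

Continuity gives A₁v₁ = A₂v₂, so v₂ = (133 cm²)/(15.1 cm²) × 1.76 m/s = 15.5 m/s.
Applying Bernoulli between the two ends and solving for P₂: P₂ = P₁ + ½ρ(v₁² − v₂²) − ρgΔh.
P₂ = 222000 + ½·1030·(1.76² − 15.5²) − 1030·9.8·(+1.57) = 222000 + (-122000) − (15800) = 84500 Pa.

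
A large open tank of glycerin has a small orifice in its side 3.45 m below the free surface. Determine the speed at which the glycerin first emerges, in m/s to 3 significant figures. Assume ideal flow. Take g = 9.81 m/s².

With the surface at rest and both surface and jet at atmospheric pressure, Bernoulli gives ρg h = ½ρv², so v = √(2gh) = √(2·9.81·3.45) = 8.23 m/s.

v = 8.23 m/s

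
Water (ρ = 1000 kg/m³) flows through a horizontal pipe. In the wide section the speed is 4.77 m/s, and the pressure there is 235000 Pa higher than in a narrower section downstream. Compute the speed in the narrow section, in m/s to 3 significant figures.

22.2 m/s

Along the level pipe P + ½ρv² is conserved, hence v₂² = v₁² + 2(P₁ − P₂)/ρ.
v₂ = √(4.77² + 2·235000/1000) = √(22.8 + 470) = 22.2 m/s.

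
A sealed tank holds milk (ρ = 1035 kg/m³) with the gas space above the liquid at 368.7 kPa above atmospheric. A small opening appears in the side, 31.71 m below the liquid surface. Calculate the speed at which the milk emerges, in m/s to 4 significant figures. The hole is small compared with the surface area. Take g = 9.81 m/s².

Take point 1 at the surface (v₁ ≈ 0) and point 2 at the hole (at atmospheric pressure). Bernoulli: P₁ + ρg h = P_atm + ½ρv₂².
With P₁ − P_atm = 368700 Pa, v₂ = √(2gh + 2ΔP/ρ) = √(2·9.81·31.71 + 2·368700/1035) = 36.53 m/s.

v = 36.53 m/s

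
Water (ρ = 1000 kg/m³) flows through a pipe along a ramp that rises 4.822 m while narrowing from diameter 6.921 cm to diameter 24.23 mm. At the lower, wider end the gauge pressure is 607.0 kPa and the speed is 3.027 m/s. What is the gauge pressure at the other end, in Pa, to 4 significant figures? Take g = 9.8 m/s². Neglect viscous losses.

P₂ = 259400 Pa

Continuity gives A₁v₁ = A₂v₂, so v₂ = (37.62 cm²)/(4.611 cm²) × 3.027 m/s = 24.70 m/s.
Bernoulli: P₁ + ½ρv₁² + ρg h₁ = P₂ + ½ρv₂² + ρg h₂, so P₂ = P₁ + ½ρ(v₁² − v₂²) − ρg(h₂ − h₁).
P₂ = 607000 + ½·1000·(3.027² − 24.70²) − 1000·9.8·(+4.822) = 607000 + (-300400) − (47260) = 259400 Pa.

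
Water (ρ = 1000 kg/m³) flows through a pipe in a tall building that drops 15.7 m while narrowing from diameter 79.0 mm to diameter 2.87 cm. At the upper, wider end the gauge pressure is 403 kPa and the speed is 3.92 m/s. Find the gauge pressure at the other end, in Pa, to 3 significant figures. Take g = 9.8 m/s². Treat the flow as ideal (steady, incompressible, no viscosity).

123000 Pa

Mass conservation (A₁v₁ = A₂v₂) gives v₂ = 3.92 × 49.0/6.47 = 29.7 m/s.
Bernoulli: P₁ + ½ρv₁² + ρg h₁ = P₂ + ½ρv₂² + ρg h₂, so P₂ = P₁ + ½ρ(v₁² − v₂²) − ρg(h₂ − h₁).
P₂ = 403000 + ½·1000·(3.92² − 29.7²) − 1000·9.8·(−15.7) = 403000 + (-433000) − (-154000) = 123000 Pa.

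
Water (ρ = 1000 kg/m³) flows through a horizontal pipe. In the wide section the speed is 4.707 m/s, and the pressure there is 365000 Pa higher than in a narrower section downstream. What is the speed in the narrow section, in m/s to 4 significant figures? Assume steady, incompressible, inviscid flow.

With h₁ = h₂, rearranging Bernoulli gives v₂ = √(v₁² + 2ΔP/ρ).
v₂ = √(4.707² + 2·365000/1000) = √(22.16 + 730.0) = 27.43 m/s.

v₂ = 27.43 m/s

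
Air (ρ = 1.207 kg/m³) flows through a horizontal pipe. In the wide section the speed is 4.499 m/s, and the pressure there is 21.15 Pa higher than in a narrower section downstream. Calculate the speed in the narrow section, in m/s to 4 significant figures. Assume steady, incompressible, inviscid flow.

Horizontal Bernoulli: P₁ + ½ρv₁² = P₂ + ½ρv₂², so v₂² = v₁² + 2(P₁ − P₂)/ρ.
v₂ = √(4.499² + 2·21.15/1.207) = √(20.24 + 35.05) = 7.435 m/s.

v₂ = 7.435 m/s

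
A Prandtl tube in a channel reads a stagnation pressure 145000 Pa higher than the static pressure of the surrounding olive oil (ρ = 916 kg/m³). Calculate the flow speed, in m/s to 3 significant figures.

v = 17.8 m/s

The dynamic pressure equals the rise in static pressure at the stagnation point: ΔP = ½ρv².
v = √(2ΔP/ρ) = √(2·145000/916) = 17.8 m/s.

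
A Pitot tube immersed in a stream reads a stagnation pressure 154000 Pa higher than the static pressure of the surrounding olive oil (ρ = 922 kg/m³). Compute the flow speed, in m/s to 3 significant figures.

v ≈ 18.3 m/s

The dynamic pressure equals the rise in static pressure at the stagnation point: ΔP = ½ρv².
v = √(2ΔP/ρ) = √(2·154000/922) = 18.3 m/s.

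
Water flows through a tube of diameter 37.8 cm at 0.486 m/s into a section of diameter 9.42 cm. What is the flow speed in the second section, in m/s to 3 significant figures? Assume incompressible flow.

v₂ = 7.83 m/s

By continuity, v₂ = v₁·A₁/A₂ = 0.486·(1120/69.7) = 7.83 m/s.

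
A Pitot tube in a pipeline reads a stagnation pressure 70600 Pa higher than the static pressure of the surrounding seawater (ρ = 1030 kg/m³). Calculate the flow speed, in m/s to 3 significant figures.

v ≈ 11.7 m/s

At the stagnation point the flow is brought to rest, so Bernoulli gives P_stag − P_static = ½ρv².
v = √(2ΔP/ρ) = √(2·70600/1030) = 11.7 m/s.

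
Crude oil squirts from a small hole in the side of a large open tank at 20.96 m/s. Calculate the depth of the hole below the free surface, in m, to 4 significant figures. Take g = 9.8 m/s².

Inverting v = √(2gh) gives h = v² / 2g.
h = 20.96²/(2·9.8) = 439.3/19.60 = 22.41 m.

22.41 m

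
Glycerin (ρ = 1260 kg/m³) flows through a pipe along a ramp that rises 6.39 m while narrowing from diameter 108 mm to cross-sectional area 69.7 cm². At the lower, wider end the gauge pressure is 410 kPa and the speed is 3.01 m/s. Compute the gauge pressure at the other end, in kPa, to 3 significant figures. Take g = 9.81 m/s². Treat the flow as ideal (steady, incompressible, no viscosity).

P₂ ≈ 327 kPa

Continuity gives A₁v₁ = A₂v₂, so v₂ = (91.6 cm²)/(69.7 cm²) × 3.01 m/s = 3.96 m/s.
Bernoulli: P₁ + ½ρv₁² + ρg h₁ = P₂ + ½ρv₂² + ρg h₂, so P₂ = P₁ + ½ρ(v₁² − v₂²) − ρg(h₂ − h₁).
P₂ = 410000 + ½·1260·(3.01² − 3.96²) − 1260·9.81·(+6.39) = 410000 + (-4150) − (79000) = 327000 Pa.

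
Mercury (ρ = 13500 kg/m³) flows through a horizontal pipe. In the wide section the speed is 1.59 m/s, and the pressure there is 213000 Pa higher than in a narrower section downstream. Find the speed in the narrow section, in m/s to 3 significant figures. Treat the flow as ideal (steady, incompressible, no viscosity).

Horizontal Bernoulli: P₁ + ½ρv₁² = P₂ + ½ρv₂², so v₂² = v₁² + 2(P₁ − P₂)/ρ.
v₂ = √(1.59² + 2·213000/13500) = √(2.53 + 31.6) = 5.84 m/s.

v₂ ≈ 5.84 m/s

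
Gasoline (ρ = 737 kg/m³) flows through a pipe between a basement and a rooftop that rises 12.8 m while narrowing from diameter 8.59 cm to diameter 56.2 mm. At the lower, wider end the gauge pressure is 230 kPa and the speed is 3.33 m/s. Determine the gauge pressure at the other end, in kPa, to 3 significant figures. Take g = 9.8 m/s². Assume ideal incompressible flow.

By continuity, v₂ = v₁·A₁/A₂ = 3.33·(58.0/24.8) = 7.78 m/s.
Energy conservation along the streamline gives P₂ = P₁ − ½ρ(v₂² − v₁²) − ρg(h₂ − h₁).
P₂ = 230000 + ½·737·(3.33² − 7.78²) − 737·9.8·(+12.8) = 230000 + (-18200) − (92400) = 119000 Pa.

P₂ ≈ 119 kPa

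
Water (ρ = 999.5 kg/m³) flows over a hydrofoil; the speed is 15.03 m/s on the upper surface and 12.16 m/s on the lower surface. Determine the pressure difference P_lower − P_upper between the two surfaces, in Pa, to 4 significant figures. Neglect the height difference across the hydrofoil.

With negligible Δh, P + ½ρv² is constant, so P_low − P_up = ½ρ(v_up² − v_low²).
ΔP = ½·999.5·(15.03² − 12.16²) = 39000 Pa.

ΔP ≈ 39000 Pa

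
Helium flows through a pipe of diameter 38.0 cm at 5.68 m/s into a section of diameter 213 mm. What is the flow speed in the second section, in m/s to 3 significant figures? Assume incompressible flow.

18.1 m/s

The volume flow rate is constant, so v₂ = (A₁/A₂)v₁ = (1130/356)·5.68 = 18.1 m/s.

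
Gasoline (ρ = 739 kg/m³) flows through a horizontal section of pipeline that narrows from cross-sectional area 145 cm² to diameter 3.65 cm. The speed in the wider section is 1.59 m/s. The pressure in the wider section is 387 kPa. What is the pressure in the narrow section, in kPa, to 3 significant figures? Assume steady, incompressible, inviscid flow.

Continuity gives A₁v₁ = A₂v₂, so v₂ = (145 cm²)/(10.5 cm²) × 1.59 m/s = 22.0 m/s.
Along the horizontal streamline, P + ½ρv² is constant.
P₂ = P₁ − ½ρ(v₂² − v₁²) = 387000 − ½·739·(22.0² − 1.59²) = 387000 − 178000 = 209000 Pa.

P₂ = 209 kPa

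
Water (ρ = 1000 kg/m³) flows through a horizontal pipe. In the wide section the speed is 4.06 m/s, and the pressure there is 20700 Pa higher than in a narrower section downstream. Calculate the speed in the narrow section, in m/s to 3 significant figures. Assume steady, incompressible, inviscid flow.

7.61 m/s

Horizontal Bernoulli: P₁ + ½ρv₁² = P₂ + ½ρv₂², so v₂² = v₁² + 2(P₁ − P₂)/ρ.
v₂ = √(4.06² + 2·20700/1000) = √(16.5 + 41.4) = 7.61 m/s.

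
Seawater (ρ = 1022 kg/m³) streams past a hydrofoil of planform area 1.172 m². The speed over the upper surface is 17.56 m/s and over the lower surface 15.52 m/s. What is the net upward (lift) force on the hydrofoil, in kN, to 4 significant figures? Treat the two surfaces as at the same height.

From P + ½ρv² = const at equal height, P_low − P_up = ½ρ(v_up² − v_low²).
ΔP = ½·1022·(17.56² − 15.52²) = 34480 Pa.
Lift = ΔP · A = 34480 × 1.172 = 40420 N.

F = 40.42 kN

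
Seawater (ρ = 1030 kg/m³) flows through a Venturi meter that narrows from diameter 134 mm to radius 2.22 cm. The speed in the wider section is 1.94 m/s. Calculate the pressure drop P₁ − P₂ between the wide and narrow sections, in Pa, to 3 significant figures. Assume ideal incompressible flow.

ΔP ≈ 159000 Pa

Continuity gives A₁v₁ = A₂v₂, so v₂ = (141 cm²)/(15.5 cm²) × 1.94 m/s = 17.7 m/s.
Bernoulli (h₁ = h₂): P₁ − P₂ = ½ρ(v₂² − v₁²).
P₁ − P₂ = ½·1030·(17.7² − 1.94²) = ½·1030·308 = 159000 Pa.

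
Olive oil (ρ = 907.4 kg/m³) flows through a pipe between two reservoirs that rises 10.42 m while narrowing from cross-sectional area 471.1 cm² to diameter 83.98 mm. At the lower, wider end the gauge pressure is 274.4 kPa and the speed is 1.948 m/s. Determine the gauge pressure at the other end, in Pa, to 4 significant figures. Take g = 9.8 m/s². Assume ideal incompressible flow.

By continuity, v₂ = v₁·A₁/A₂ = 1.948·(471.1/55.39) = 16.57 m/s.
Applying Bernoulli between the two ends and solving for P₂: P₂ = P₁ + ½ρ(v₁² − v₂²) − ρgΔh.
P₂ = 274400 + ½·907.4·(1.948² − 16.57²) − 907.4·9.8·(+10.42) = 274400 + (-122800) − (92660) = 58930 Pa.

P₂ ≈ 58930 Pa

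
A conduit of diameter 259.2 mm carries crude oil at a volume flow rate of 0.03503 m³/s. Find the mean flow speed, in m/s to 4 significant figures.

Q = 0.03503 m³/s = 0.03503 m³/s.
v = Q/A = 0.03503 / 0.05277 = 0.6639 m/s.

v ≈ 0.6639 m/s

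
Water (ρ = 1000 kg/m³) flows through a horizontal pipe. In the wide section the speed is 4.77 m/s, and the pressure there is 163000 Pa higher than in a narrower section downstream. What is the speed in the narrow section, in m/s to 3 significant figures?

Horizontal Bernoulli: P₁ + ½ρv₁² = P₂ + ½ρv₂², so v₂² = v₁² + 2(P₁ − P₂)/ρ.
v₂ = √(4.77² + 2·163000/1000) = √(22.8 + 326) = 18.7 m/s.

v₂ ≈ 18.7 m/s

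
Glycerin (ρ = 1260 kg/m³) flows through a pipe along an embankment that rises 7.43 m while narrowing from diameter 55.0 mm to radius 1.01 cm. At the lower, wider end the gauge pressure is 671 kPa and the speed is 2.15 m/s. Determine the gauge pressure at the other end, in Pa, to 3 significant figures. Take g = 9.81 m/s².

The volume flow rate is constant, so v₂ = (A₁/A₂)v₁ = (23.8/3.20)·2.15 = 15.9 m/s.
Applying Bernoulli between the two ends and solving for P₂: P₂ = P₁ + ½ρ(v₁² − v₂²) − ρgΔh.
P₂ = 671000 + ½·1260·(2.15² − 15.9²) − 1260·9.81·(+7.43) = 671000 + (-157000) − (91800) = 422000 Pa.

422000 Pa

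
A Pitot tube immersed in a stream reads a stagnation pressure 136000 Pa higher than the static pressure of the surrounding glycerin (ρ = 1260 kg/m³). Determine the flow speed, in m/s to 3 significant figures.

v = 14.7 m/s

Bernoulli between the free stream and the stagnation point: ½ρv² = P_stag − P_static.
v = √(2ΔP/ρ) = √(2·136000/1260) = 14.7 m/s.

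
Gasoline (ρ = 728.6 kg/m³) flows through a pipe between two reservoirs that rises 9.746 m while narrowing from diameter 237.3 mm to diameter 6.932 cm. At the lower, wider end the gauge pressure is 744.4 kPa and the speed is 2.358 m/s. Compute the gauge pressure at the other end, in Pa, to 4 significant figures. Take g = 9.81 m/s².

Continuity gives A₁v₁ = A₂v₂, so v₂ = (442.3 cm²)/(37.74 cm²) × 2.358 m/s = 27.63 m/s.
Applying Bernoulli between the two ends and solving for P₂: P₂ = P₁ + ½ρ(v₁² − v₂²) − ρgΔh.
P₂ = 744400 + ½·728.6·(2.358² − 27.63²) − 728.6·9.81·(+9.746) = 744400 + (-276100) − (69660) = 398600 Pa.

P₂ = 398600 Pa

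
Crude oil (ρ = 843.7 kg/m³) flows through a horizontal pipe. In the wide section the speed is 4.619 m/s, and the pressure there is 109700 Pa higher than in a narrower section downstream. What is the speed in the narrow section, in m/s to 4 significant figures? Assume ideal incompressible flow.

Horizontal Bernoulli: P₁ + ½ρv₁² = P₂ + ½ρv₂², so v₂² = v₁² + 2(P₁ − P₂)/ρ.
v₂ = √(4.619² + 2·109700/843.7) = √(21.34 + 260.0) = 16.77 m/s.

v₂ ≈ 16.77 m/s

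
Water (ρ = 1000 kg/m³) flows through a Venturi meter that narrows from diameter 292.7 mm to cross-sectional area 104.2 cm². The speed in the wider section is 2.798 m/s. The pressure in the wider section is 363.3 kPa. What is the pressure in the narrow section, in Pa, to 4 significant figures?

Mass conservation (A₁v₁ = A₂v₂) gives v₂ = 2.798 × 672.9/104.2 = 18.07 m/s.
Bernoulli (h₁ = h₂): P₁ − P₂ = ½ρ(v₂² − v₁²).
P₂ = P₁ − ½ρ(v₂² − v₁²) = 363300 − ½·1000·(18.07² − 2.798²) = 363300 − 159300 = 204000 Pa.

204000 Pa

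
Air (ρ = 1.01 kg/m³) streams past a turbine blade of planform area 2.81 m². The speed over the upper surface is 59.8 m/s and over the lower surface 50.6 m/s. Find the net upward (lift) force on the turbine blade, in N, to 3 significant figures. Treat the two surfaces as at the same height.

F ≈ 1440 N

The faster flow above has the lower pressure; Bernoulli (same height) gives ΔP = ½ρ(v_up² − v_low²).
ΔP = ½·1.01·(59.8² − 50.6²) = 513 Pa.
Lift = ΔP · A = 513 × 2.81 = 1440 N.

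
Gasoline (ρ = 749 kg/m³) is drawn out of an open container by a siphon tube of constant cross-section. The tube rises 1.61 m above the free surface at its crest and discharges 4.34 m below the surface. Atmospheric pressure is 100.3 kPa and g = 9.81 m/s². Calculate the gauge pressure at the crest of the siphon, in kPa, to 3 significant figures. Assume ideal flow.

The outlet speed comes from Torricelli: v = √(2g·4.34) = 9.23 m/s.
The bore is uniform, so the speed at the crest is the same v. Bernoulli surface→crest: P_atm = P_top + ½ρv² + ρg·h_top.
P_top = 100300 − ½·749·9.23² − 749·9.81·1.61 = 56600 Pa. So P_gauge = P_top − P_atm = -43700 Pa.

P_gauge ≈ -43.7 kPa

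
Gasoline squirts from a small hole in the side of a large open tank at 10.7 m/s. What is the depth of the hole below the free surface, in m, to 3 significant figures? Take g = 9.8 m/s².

Inverting v = √(2gh) gives h = v² / 2g.
h = 10.7²/(2·9.8) = 114/19.60 = 5.84 m.

5.84 m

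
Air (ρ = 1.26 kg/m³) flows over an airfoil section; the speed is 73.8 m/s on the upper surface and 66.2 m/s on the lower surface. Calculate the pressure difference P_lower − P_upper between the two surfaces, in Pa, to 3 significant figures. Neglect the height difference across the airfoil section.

Bernoulli (same height): P_lower − P_upper = ½ρ(v_upper² − v_lower²).
ΔP = ½·1.26·(73.8² − 66.2²) = 670 Pa.

ΔP = 670 Pa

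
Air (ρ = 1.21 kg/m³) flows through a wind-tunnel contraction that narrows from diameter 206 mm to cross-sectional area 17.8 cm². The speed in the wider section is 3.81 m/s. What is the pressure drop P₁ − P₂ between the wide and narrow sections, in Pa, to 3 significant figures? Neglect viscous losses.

By continuity, v₂ = v₁·A₁/A₂ = 3.81·(333/17.8) = 71.3 m/s.
Bernoulli (h₁ = h₂): P₁ − P₂ = ½ρ(v₂² − v₁²).
P₁ − P₂ = ½·1.21·(71.3² − 3.81²) = ½·1.21·5070 = 3070 Pa.

3070 Pa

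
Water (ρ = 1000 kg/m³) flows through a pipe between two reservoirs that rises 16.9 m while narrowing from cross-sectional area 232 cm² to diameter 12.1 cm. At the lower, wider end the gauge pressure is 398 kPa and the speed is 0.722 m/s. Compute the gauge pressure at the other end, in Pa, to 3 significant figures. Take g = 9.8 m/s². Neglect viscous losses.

P₂ ≈ 232000 Pa

By continuity, v₂ = v₁·A₁/A₂ = 0.722·(232/115) = 1.46 m/s.
Applying Bernoulli between the two ends and solving for P₂: P₂ = P₁ + ½ρ(v₁² − v₂²) − ρgΔh.
P₂ = 398000 + ½·1000·(0.722² − 1.46²) − 1000·9.8·(+16.9) = 398000 + (-800) − (166000) = 232000 Pa.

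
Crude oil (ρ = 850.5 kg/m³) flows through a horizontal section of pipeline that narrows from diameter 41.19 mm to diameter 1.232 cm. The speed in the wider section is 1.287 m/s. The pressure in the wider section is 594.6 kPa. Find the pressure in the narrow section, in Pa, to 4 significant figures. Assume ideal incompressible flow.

P₂ ≈ 507300 Pa

The volume flow rate is constant, so v₂ = (A₁/A₂)v₁ = (13.33/1.192)·1.287 = 14.39 m/s.
The pipe is horizontal, so Bernoulli reduces to P₁ + ½ρv₁² = P₂ + ½ρv₂².
P₂ = P₁ − ½ρ(v₂² − v₁²) = 594600 − ½·850.5·(14.39² − 1.287²) = 594600 − 87300 = 507300 Pa.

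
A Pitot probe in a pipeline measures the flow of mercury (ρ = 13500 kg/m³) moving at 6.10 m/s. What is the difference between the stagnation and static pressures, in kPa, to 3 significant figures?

Bernoulli between the free stream and the stagnation point: ½ρv² = P_stag − P_static.
ΔP = ½·13500·6.10² = 251000 Pa.

ΔP = 251 kPa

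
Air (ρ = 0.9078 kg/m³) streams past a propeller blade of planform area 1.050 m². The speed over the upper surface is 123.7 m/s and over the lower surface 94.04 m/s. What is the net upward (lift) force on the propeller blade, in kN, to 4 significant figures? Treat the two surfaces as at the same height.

The faster flow above has the lower pressure; Bernoulli (same height) gives ΔP = ½ρ(v_up² − v_low²).
ΔP = ½·0.9078·(123.7² − 94.04²) = 2931 Pa.
Lift = ΔP · A = 2931 × 1.050 = 3078 N.

F ≈ 3.078 kN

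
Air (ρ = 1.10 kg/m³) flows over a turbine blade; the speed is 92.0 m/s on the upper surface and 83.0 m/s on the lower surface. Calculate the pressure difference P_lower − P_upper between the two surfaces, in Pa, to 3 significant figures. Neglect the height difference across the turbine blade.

The pressure is lower where the speed is higher: ΔP = ½ρ(v_up² − v_low²).
ΔP = ½·1.10·(92.0² − 83.0²) = 866 Pa.

ΔP ≈ 866 Pa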